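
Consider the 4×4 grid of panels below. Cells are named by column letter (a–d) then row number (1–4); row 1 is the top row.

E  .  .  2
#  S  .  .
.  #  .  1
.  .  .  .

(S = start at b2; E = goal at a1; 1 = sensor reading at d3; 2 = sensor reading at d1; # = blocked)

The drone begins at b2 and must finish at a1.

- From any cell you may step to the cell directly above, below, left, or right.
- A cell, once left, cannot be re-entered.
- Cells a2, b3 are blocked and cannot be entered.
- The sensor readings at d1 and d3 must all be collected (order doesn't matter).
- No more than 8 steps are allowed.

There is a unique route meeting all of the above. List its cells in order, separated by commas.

b2, c2, c3, d3, d2, d1, c1, b1, a1

The 8-move cap with required stops at d1, d3 leaves no slack for detours.
Route from b2: right to c2, down to c3, right to d3, 2× up (reaching d1), 3× left (reaching a1) — 8 moves in all.
Check: all required cells visited; 8 ≤ 8 moves.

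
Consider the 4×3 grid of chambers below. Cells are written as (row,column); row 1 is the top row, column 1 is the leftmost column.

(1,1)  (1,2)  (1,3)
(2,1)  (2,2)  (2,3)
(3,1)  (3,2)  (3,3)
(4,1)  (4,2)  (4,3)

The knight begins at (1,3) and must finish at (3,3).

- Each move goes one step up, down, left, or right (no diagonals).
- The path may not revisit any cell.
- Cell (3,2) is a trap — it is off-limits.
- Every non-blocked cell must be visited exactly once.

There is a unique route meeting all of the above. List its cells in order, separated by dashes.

Need to visit all 11 open cells exactly once, starting at (1,3) and ending at (3,3).
Cell (3,1) has only two open neighbours ((2,1) and (4,1)), so the path must pass straight through it: one of those is the cell it's entered from and the other is where it exits.
Route from (1,3): down to (2,3), left to (2,2), up to (1,2), left to (1,1), 3× down (reaching (4,1)), 2× right (reaching (4,3)), up to (3,3) — 10 moves in all.
Check: all 11 open cells covered.

(1,3) - (2,3) - (2,2) - (1,2) - (1,1) - (2,1) - (3,1) - (4,1) - (4,2) - (4,3) - (3,3)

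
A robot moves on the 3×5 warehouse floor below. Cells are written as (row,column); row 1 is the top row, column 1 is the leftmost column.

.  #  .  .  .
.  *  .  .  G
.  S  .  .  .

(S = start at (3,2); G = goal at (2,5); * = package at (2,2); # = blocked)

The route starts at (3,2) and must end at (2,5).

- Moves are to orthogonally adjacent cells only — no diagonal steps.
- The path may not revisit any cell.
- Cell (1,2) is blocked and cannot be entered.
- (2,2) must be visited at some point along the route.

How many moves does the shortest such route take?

4

Any route passes through (2,2) somewhere between (3,2) and (2,5). Summing Manhattan distances along the two legs ((3,2) → (2,2) → (2,5)) gives a lower bound of 1 + 3 = 4 moves.
A route of 4 moves achieves this: (3,2) → (2,2) → (2,3) → (2,4) → (2,5).
Since 4 matches the lower bound, it is optimal.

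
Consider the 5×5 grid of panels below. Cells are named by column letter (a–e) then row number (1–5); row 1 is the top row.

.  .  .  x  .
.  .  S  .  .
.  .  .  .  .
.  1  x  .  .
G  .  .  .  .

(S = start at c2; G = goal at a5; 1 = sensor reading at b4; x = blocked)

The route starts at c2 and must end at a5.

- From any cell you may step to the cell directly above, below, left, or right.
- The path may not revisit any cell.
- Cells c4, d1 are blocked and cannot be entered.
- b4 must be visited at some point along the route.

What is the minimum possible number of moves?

5

Any route passes through b4 somewhere between c2 and a5. Summing Manhattan distances along the two legs (c2 → b4 → a5) gives a lower bound of 3 + 2 = 5 moves.
A route of 5 moves achieves this: c2 → c3 → b3 → b4 → b5 → a5.
Since 5 matches the lower bound, it is optimal.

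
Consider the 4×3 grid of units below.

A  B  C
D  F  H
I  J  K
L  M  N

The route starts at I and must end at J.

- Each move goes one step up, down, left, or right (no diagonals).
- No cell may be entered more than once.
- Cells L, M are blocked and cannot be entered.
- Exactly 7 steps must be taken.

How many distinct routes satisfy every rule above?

Need simple routes of exactly 7 moves from I to J (Manhattan distance 1, so 3 moves are spent on a detour and 3 undoing it).
Enumerating: I D A B F H K J | I D A B C H K J | I D A B C H F J | I D F B C H K J.
That gives 4 routes.

4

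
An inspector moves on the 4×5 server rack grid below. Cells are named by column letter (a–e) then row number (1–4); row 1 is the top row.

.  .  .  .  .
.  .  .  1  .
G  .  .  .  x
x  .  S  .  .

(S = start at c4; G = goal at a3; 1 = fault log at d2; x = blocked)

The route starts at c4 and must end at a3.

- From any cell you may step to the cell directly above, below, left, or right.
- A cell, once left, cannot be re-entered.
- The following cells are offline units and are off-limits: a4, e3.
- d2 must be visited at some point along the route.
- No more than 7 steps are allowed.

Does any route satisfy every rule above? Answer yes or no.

yes

One route that works: c4 → c3 → d3 → d2 → c2 → b2 → b3 → a3.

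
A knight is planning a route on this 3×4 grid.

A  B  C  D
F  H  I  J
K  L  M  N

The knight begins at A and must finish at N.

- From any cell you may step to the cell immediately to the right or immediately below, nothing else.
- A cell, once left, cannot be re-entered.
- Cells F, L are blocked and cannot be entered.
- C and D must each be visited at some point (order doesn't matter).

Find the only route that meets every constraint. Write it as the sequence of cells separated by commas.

Moves only go right or down, so the column and row indices never decrease.
Route from A: 3× right (reaching D), 2× down (reaching N) — 5 moves in all.
Check: all required cells visited.

A, B, C, D, J, N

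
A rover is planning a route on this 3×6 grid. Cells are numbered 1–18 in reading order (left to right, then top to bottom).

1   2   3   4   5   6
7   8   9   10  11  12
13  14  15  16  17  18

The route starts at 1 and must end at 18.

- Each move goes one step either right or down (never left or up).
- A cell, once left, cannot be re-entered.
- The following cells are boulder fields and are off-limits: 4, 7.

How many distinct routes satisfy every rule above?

9

A right/down-only route from 1 to 18 makes exactly 2 down-moves and 5 right-moves in some order.
With no other constraints that would be C(7,2) = 21 routes.
Subtract routes through each blocked cell (inclusion–exclusion for overlaps): − through 4: 6 − through 7: 6 → 9.
That gives 9 routes.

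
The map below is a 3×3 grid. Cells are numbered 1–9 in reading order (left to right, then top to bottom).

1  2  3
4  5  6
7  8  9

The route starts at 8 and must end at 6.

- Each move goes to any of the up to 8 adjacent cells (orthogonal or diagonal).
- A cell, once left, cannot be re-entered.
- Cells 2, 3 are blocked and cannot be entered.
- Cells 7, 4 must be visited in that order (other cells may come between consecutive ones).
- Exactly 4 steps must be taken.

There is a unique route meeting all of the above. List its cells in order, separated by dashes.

The waypoints must appear in the order 7, 4, with no cell reused.
Route from 8: left 1 to 7, up 1 to 4, right 2 to 6 — 4 moves in all.
Check: order respected (7 at step 1, 4 at step 2); 4 moves as required.

8 - 7 - 4 - 5 - 6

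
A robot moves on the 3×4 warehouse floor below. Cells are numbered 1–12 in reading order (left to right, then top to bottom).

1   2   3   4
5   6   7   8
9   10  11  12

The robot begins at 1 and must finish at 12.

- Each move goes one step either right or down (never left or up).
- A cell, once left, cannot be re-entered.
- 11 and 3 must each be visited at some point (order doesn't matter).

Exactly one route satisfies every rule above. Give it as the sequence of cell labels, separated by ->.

Moves only go right or down, so the column and row indices never decrease.
Route from 1: right 2 to 3, down 2 to 11, right 1 to 12 — 5 moves in all.
Check: all required cells visited.

1 -> 2 -> 3 -> 7 -> 11 -> 12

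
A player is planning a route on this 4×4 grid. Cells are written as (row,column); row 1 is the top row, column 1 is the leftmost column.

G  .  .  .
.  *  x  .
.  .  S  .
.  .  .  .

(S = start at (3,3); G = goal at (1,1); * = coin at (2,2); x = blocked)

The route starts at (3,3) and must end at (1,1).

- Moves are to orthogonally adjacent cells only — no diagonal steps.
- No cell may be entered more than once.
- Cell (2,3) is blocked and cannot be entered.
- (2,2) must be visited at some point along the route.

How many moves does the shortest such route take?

4

Any route passes through (2,2) somewhere between (3,3) and (1,1). Summing Manhattan distances along the two legs ((3,3) → (2,2) → (1,1)) gives a lower bound of 2 + 2 = 4 moves.
A route of 4 moves achieves this: (3,3) → (3,2) → (2,2) → (1,2) → (1,1).
Since 4 matches the lower bound, it is optimal.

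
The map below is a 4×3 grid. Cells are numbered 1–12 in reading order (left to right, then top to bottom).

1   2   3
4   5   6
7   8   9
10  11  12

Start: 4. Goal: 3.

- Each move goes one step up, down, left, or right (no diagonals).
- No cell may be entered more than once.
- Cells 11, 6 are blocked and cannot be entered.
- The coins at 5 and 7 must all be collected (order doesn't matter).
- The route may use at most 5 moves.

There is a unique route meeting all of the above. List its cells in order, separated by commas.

4, 7, 8, 5, 2, 3

The budget equals the shortest possible length, so every move has to be on a shortest route through the required cells.
Route from 4: down to 7, right to 8, 2× up (reaching 2), right to 3 — 5 moves in all.
Check: all required cells visited; 5 ≤ 5 moves.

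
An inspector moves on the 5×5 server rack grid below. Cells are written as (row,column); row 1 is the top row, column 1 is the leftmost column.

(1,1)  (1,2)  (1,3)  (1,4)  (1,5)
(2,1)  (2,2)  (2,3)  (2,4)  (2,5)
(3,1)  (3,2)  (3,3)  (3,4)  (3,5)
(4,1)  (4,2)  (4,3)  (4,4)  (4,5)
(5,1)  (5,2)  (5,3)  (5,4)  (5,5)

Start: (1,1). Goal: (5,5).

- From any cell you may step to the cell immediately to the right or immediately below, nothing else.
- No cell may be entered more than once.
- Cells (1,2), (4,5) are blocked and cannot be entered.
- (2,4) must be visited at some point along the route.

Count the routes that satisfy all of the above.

A right/down-only route from (1,1) to (5,5) makes exactly 4 down-moves and 4 right-moves in some order.
With no other constraints that would be C(8,4) = 70 routes.
Split at (2,4) and multiply the segment counts (each segment already excludes blocked cells): (1,1)→(2,4): 1; (2,4)→(5,5): 1; product = 1.
That gives 1 route.

1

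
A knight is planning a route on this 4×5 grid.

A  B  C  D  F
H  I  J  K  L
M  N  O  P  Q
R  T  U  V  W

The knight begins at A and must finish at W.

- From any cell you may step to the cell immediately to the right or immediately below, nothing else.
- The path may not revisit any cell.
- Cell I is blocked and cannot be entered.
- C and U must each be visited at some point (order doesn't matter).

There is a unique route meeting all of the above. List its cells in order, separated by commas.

A, B, C, J, O, U, V, W

Moves only go right or down, so the column and row indices never decrease.
Route from A: 2× right (reaching C), 3× down (reaching U), 2× right (reaching W) — 7 moves in all.
Check: all required cells visited.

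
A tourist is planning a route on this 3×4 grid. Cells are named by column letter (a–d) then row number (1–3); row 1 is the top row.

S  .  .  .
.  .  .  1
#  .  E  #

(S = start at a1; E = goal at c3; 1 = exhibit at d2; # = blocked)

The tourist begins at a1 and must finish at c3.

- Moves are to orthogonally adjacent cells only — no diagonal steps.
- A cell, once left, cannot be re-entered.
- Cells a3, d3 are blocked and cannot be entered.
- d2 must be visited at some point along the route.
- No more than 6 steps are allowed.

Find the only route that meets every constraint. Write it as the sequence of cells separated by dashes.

a1 - b1 - c1 - d1 - d2 - c2 - c3

The 6-move cap with required stops at d2 leaves no slack for detours.
Route from a1: right 3 to d1, down 1 to d2, left 1 to c2, down 1 to c3 — 6 moves in all.
Check: all required cells visited; 6 ≤ 6 moves.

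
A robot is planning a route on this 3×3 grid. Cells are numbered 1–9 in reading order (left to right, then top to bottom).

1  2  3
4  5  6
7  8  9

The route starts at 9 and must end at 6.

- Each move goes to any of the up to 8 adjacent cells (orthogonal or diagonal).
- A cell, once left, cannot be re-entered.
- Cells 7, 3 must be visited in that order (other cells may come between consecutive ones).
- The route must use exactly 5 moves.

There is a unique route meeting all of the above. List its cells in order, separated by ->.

The waypoints must appear in the order 7, 3, with no cell reused.
Route from 9: 2× left (reaching 7), 2× up-right (reaching 3), down to 6 — 5 moves in all.
Check: order respected (7 at step 2, 3 at step 4); 5 moves as required.

9 -> 8 -> 7 -> 5 -> 3 -> 6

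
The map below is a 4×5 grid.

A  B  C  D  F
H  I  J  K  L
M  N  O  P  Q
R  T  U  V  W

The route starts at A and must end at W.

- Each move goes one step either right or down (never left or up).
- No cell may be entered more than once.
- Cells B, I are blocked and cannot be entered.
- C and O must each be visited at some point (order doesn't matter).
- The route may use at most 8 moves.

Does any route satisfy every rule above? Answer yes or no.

Right/down moves force the required cells to be taken in the order C, O. Every right/down route from A to C runs into a blocked cell, so that leg cannot be completed.

no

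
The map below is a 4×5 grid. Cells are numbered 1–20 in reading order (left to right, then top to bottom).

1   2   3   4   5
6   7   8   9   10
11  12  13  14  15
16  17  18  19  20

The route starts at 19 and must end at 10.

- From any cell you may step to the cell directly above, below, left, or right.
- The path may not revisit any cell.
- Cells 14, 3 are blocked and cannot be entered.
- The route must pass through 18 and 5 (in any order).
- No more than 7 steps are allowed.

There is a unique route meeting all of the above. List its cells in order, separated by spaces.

The 7-move cap with required stops at 18, 5 leaves no slack for detours.
Route from 19: left to 18, 2× up (reaching 8), right to 9, up to 4, right to 5, down to 10 — 7 moves in all.
Check: all required cells visited; 7 ≤ 7 moves.

19 18 13 8 9 4 5 10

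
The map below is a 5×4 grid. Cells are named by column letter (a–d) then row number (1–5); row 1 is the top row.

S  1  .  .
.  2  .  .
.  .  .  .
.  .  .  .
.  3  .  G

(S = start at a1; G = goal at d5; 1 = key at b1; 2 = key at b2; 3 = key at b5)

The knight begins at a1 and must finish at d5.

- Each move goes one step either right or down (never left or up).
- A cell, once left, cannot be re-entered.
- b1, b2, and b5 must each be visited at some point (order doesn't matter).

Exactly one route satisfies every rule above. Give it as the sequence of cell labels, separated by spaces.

a1 b1 b2 b3 b4 b5 c5 d5

Moves only go right or down, so the column and row indices never decrease.
Route from a1: right to b1, 4× down (reaching b5), 2× right (reaching d5) — 7 moves in all.
Check: all required cells visited.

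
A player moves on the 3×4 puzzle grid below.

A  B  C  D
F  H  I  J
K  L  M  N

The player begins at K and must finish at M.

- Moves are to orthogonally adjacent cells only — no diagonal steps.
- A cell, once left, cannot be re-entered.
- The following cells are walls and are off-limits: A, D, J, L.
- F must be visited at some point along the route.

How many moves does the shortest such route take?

4

Any route passes through F somewhere between K and M. Summing Manhattan distances along the two legs (K → F → M) gives a lower bound of 1 + 3 = 4 moves.
A route of 4 moves achieves this: K → F → H → I → M.
Since 4 matches the lower bound, it is optimal.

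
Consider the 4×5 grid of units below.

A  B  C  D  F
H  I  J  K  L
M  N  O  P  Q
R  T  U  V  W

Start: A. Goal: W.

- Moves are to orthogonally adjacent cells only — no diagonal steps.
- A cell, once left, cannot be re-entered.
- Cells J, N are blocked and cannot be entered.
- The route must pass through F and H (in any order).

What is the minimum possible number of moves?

9

Any route passes through F and H in some order between A and W. Summing Manhattan distances along each leg and taking the cheapest ordering (A → H → F → W) gives a lower bound of 1 + 5 + 3 = 9 moves.
A route of 9 moves achieves this: A → H → I → B → C → D → F → L → Q → W.
Since 9 matches the lower bound, it is optimal.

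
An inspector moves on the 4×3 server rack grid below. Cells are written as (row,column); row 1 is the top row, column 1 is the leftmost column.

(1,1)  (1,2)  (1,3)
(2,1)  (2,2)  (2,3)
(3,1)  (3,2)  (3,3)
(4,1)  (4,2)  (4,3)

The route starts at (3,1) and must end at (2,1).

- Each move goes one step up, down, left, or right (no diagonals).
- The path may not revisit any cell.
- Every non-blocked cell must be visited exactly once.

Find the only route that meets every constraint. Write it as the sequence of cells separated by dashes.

Need to visit all 12 open cells exactly once, starting at (3,1) and ending at (2,1).
Route from (3,1): down to (4,1), 2× right (reaching (4,3)), up to (3,3), left to (3,2), up to (2,2), right to (2,3), up to (1,3), 2× left (reaching (1,1)), down to (2,1) — 11 moves in all.
Check: all 12 open cells covered.

(3,1) - (4,1) - (4,2) - (4,3) - (3,3) - (3,2) - (2,2) - (2,3) - (1,3) - (1,2) - (1,1) - (2,1)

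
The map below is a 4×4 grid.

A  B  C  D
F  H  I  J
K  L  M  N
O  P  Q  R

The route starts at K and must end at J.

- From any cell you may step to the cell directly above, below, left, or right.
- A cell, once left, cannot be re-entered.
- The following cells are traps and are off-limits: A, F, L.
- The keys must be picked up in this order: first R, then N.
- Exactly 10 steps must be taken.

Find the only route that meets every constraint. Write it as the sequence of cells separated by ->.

K -> O -> P -> Q -> R -> N -> M -> I -> C -> D -> J

The waypoints must appear in the order R, N, with no cell reused.
Route from K: down to O, 3× right (reaching R), up to N, left to M, 2× up (reaching C), right to D, down to J — 10 moves in all.
Check: order respected (R at step 4, N at step 5); 10 moves as required.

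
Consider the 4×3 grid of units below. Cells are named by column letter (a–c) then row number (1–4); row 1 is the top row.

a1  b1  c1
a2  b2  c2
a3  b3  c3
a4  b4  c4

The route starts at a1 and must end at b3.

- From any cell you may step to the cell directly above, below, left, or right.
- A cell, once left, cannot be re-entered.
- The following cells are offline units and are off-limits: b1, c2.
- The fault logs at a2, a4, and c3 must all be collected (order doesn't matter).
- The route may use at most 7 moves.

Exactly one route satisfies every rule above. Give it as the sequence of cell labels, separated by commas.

The 7-move cap with required stops at a2, a4, c3 leaves no slack for detours.
Route from a1: down 3 to a4, right 2 to c4, up 1 to c3, left 1 to b3 — 7 moves in all.
Check: all required cells visited; 7 ≤ 7 moves.

a1, a2, a3, a4, b4, c4, c3, b3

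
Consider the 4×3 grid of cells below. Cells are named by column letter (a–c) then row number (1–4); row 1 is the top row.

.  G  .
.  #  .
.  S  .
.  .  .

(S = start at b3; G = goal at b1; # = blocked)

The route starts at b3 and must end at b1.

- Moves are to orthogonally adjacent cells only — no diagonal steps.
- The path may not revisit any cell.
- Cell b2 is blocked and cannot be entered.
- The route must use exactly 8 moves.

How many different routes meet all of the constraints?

Need simple routes of exactly 8 moves from b3 to b1 (Manhattan distance 2, so 3 moves are spent on a detour and 3 undoing it).
Enumerating: b3 a3 a4 b4 c4 c3 c2 c1 b1 | b3 c3 c4 b4 a4 a3 a2 a1 b1.
That gives 2 routes.

2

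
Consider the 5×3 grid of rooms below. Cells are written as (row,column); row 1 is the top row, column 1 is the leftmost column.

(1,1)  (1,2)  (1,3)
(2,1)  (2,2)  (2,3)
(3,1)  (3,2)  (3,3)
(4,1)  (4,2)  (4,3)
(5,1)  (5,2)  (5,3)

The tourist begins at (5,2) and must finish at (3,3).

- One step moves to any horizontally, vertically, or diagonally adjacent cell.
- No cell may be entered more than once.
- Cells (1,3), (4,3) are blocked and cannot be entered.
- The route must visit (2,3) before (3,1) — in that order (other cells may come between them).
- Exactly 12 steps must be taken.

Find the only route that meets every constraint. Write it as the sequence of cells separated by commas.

The waypoints must appear in the order (2,3), (3,1), with no cell reused.
Route from (5,2): right to (5,3), up-left to (4,2), down-left to (5,1), up to (4,1), 2× up-right (reaching (2,3)), up-left to (1,2), left to (1,1), 2× down (reaching (3,1)), up-right to (2,2), down-right to (3,3) — 12 moves in all.
Check: order respected ((2,3) at step 6, (3,1) at step 10); 12 moves as required.

(5,2), (5,3), (4,2), (5,1), (4,1), (3,2), (2,3), (1,2), (1,1), (2,1), (3,1), (2,2), (3,3)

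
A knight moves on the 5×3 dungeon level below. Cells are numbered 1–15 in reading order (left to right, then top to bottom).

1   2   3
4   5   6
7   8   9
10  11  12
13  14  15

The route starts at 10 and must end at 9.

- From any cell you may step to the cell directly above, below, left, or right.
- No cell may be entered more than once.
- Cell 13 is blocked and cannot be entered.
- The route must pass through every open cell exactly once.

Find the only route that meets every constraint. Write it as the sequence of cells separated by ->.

Need to visit all 14 open cells exactly once, starting at 10 and ending at 9.
Route from 10: 3× up (reaching 1), 2× right (reaching 3), down to 6, left to 5, 3× down (reaching 14), right to 15, 2× up (reaching 9) — 13 moves in all.
Check: all 14 open cells covered.

10 -> 7 -> 4 -> 1 -> 2 -> 3 -> 6 -> 5 -> 8 -> 11 -> 14 -> 15 -> 12 -> 9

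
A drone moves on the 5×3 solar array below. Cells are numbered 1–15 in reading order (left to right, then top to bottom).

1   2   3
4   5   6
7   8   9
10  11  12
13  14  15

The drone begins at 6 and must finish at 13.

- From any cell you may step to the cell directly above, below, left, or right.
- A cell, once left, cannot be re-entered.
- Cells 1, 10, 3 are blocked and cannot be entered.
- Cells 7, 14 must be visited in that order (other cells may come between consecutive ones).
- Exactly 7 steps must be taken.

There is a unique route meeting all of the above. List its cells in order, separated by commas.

The waypoints must appear in the order 7, 14, with no cell reused.
Route from 6: 2× left (reaching 4), down to 7, right to 8, 2× down (reaching 14), left to 13 — 7 moves in all.
Check: order respected (7 at step 3, 14 at step 6); 7 moves as required.

6, 5, 4, 7, 8, 11, 14, 13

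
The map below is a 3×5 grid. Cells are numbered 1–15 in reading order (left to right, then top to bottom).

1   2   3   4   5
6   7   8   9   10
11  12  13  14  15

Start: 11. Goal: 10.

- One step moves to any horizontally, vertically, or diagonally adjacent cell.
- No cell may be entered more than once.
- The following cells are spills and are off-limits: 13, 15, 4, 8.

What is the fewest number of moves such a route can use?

4

With diagonal moves allowed, the Chebyshev distance max(|Δrow|,|Δcol|) from 11 to 10 is 4, so at least 4 moves are needed.
A route of 4 moves achieves this: 11 → 7 → 3 → 9 → 10.
Since 4 matches the lower bound, it is optimal.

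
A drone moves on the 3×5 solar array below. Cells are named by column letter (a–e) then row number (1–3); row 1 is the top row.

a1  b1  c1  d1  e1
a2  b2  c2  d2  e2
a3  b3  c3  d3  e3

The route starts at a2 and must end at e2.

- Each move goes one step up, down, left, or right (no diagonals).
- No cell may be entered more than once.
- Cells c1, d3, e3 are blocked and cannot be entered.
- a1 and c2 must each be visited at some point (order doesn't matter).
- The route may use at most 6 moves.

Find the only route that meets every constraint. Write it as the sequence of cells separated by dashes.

a2 - a1 - b1 - b2 - c2 - d2 - e2

The 6-move cap with required stops at a1, c2 leaves no slack for detours.
Route from a2: up 1 to a1, right 1 to b1, down 1 to b2, right 3 to e2 — 6 moves in all.
Check: all required cells visited; 6 ≤ 6 moves.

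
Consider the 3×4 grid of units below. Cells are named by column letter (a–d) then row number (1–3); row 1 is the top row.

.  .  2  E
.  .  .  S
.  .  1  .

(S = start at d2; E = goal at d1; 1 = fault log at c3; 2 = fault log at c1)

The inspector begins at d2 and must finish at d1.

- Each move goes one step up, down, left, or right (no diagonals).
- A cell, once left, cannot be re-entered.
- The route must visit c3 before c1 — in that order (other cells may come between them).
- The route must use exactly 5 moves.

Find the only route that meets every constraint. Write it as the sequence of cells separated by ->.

The waypoints must appear in the order c3, c1, with no cell reused.
Route from d2: down to d3, left to c3, 2× up (reaching c1), right to d1 — 5 moves in all.
Check: order respected (1 at step 2, 2 at step 4); 5 moves as required.

d2 -> d3 -> c3 -> c2 -> c1 -> d1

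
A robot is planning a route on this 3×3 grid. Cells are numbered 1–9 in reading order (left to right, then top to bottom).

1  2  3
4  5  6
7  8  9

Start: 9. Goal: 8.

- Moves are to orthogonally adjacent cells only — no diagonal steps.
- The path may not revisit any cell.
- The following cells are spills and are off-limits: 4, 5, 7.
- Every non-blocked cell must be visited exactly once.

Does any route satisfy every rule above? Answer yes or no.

no

Cell 1 has only one open neighbour but is neither the start nor the goal, so a Hamiltonian route would have to both enter and leave it through the same neighbour — impossible without revisiting.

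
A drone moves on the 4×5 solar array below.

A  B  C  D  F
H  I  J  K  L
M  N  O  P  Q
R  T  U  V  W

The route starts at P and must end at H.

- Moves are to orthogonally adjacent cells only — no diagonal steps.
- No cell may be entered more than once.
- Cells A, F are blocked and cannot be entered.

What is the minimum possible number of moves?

4

The Manhattan distance from P to H is |3−2| + |4−1| = 4, so at least 4 moves are needed.
A route of 4 moves achieves this: P → K → J → I → H.
Since 4 matches the lower bound, it is optimal.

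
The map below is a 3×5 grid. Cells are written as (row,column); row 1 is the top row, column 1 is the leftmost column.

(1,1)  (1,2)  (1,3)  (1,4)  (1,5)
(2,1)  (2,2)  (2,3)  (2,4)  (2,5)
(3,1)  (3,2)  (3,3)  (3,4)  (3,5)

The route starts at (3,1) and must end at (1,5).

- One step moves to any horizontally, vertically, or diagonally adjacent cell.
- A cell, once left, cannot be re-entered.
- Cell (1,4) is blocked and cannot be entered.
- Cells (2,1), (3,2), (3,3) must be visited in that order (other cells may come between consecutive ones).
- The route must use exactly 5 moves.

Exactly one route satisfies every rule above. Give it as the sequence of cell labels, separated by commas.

The waypoints must appear in the order (2,1), (3,2), (3,3), with no cell reused.
Route from (3,1): up to (2,1), down-right to (3,2), right to (3,3), 2× up-right (reaching (1,5)) — 5 moves in all.
Check: order respected ((2,1) at step 1, (3,2) at step 2, (3,3) at step 3); 5 moves as required.

(3,1), (2,1), (3,2), (3,3), (2,4), (1,5)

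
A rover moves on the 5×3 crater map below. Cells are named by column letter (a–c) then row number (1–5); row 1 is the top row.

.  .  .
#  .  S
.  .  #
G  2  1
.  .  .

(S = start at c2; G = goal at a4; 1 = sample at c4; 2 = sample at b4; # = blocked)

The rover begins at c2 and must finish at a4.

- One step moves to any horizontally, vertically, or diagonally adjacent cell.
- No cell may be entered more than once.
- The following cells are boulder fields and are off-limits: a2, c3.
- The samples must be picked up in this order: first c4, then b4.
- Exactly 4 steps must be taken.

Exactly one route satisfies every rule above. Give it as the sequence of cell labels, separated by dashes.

c2 - b3 - c4 - b4 - a4

The waypoints must appear in the order c4, b4, with no cell reused.
Route from c2: down-left to b3, down-right to c4, 2× left (reaching a4) — 4 moves in all.
Check: order respected (1 at step 2, 2 at step 3); 4 moves as required.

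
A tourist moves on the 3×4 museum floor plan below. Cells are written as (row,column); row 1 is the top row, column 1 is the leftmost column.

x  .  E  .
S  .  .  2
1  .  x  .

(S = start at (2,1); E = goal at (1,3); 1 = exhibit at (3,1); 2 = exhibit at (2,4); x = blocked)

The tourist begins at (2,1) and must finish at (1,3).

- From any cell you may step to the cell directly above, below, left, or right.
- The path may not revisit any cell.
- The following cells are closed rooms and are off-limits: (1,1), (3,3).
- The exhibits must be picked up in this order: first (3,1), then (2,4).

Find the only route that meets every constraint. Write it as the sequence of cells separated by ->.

The waypoints must appear in the order (3,1), (2,4), with no cell reused.
Route from (2,1): down 1 to (3,1), right 1 to (3,2), up 1 to (2,2), right 2 to (2,4), up 1 to (1,4), left 1 to (1,3) — 7 moves in all.
Check: order respected (1 at step 1, 2 at step 5).

(2,1) -> (3,1) -> (3,2) -> (2,2) -> (2,3) -> (2,4) -> (1,4) -> (1,3)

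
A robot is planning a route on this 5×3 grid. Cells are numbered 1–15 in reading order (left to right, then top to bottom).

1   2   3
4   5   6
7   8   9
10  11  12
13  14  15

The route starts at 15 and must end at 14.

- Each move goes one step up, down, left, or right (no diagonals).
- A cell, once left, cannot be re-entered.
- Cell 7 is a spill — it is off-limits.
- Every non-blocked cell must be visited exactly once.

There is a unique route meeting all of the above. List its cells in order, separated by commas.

15, 12, 9, 6, 3, 2, 1, 4, 5, 8, 11, 10, 13, 14

Need to visit all 14 open cells exactly once, starting at 15 and ending at 14.
Route from 15: up 4 to 3, left 2 to 1, down 1 to 4, right 1 to 5, down 2 to 11, left 1 to 10, down 1 to 13, right 1 to 14 — 13 moves in all.
Check: all 14 open cells covered.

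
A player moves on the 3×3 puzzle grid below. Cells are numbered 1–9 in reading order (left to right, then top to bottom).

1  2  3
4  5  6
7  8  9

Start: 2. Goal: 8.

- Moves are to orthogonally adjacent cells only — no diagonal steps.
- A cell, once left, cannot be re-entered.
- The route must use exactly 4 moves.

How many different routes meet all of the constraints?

Need simple routes of exactly 4 moves from 2 to 8 (Manhattan distance 2, so 1 moves are spent on a detour and 1 undoing it).
Enumerating: 2 5 4 7 8 | 2 5 6 9 8 | 2 1 4 7 8 | 2 1 4 5 8 | 2 3 6 9 8 | 2 3 6 5 8.
That gives 6 routes.

6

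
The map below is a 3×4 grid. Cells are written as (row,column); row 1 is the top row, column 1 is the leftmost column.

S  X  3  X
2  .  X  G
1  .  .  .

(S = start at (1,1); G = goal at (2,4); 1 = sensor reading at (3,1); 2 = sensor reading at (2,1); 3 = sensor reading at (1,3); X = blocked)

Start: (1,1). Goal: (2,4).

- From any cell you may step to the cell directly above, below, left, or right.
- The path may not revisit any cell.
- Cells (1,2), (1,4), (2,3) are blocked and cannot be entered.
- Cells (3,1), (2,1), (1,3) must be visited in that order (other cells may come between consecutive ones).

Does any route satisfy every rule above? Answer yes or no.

The blocked cells wall (1,3) off from (1,1) completely — no sequence of moves reaches it at all, so no route can satisfy the rules.

no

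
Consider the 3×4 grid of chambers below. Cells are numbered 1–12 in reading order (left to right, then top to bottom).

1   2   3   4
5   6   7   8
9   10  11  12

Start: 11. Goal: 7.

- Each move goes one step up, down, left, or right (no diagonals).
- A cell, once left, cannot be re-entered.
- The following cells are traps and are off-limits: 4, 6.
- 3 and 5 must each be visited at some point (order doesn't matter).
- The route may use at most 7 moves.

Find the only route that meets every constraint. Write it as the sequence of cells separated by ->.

11 -> 10 -> 9 -> 5 -> 1 -> 2 -> 3 -> 7

Any route must reach 3 and 5 and still end at 7 within 7 moves, so the order of the required stops is forced.
Route from 11: left 2 to 9, up 2 to 1, right 2 to 3, down 1 to 7 — 7 moves in all.
Check: all required cells visited; 7 ≤ 7 moves.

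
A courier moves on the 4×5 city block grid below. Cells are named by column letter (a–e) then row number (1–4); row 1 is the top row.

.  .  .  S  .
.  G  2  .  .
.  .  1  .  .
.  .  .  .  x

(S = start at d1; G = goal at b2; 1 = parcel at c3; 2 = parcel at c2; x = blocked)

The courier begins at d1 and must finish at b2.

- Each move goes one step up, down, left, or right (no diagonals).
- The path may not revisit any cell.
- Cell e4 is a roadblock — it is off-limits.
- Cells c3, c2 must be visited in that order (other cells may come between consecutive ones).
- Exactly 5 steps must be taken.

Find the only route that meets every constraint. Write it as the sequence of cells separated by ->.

d1 -> d2 -> d3 -> c3 -> c2 -> b2

The waypoints must appear in the order c3, c2, with no cell reused.
Route from d1: down 2 to d3, left 1 to c3, up 1 to c2, left 1 to b2 — 5 moves in all.
Check: order respected (1 at step 3, 2 at step 4); 5 moves as required.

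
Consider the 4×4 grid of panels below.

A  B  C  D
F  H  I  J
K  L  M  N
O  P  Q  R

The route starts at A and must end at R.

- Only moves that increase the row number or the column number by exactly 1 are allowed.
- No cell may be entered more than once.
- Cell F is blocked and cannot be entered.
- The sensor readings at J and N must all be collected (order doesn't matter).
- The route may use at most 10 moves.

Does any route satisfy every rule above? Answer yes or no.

yes

One route that works: A → B → H → I → J → N → R.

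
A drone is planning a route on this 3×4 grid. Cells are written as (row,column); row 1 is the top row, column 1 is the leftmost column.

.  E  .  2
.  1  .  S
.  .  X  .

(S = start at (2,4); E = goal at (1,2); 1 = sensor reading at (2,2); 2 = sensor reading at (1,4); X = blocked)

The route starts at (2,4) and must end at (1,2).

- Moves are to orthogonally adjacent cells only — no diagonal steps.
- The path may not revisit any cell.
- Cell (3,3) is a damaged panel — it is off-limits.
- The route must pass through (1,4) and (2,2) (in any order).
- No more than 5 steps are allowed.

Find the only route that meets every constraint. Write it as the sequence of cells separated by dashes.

Any route must reach (1,4) and (2,2) and still end at (1,2) within 5 moves, so the order of the required stops is forced.
Route from (2,4): up 1 to (1,4), left 1 to (1,3), down 1 to (2,3), left 1 to (2,2), up 1 to (1,2) — 5 moves in all.
Check: all required cells visited; 5 ≤ 5 moves.

(2,4) - (1,4) - (1,3) - (2,3) - (2,2) - (1,2)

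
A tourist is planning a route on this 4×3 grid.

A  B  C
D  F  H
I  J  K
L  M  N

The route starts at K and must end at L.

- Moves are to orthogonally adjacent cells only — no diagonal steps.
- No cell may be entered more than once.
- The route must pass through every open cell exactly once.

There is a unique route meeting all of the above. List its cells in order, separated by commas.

K, N, M, J, F, H, C, B, A, D, I, L

Need to visit all 12 open cells exactly once, starting at K and ending at L.
Cell A has only two open neighbours (D and B), so the path must pass straight through it: one of those is the cell it's entered from and the other is where it exits.
Route from K: down to N, left to M, 2× up (reaching F), right to H, up to C, 2× left (reaching A), 3× down (reaching L) — 11 moves in all.
Check: all 12 open cells covered.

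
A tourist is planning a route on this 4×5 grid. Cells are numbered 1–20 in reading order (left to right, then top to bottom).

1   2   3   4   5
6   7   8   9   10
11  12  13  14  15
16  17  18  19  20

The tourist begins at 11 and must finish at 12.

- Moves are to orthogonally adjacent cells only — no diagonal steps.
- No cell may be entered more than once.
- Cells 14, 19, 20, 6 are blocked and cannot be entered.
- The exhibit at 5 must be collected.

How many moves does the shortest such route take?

Any route passes through 5 somewhere between 11 and 12. Summing Manhattan distances along the two legs (11 → 5 → 12) gives a lower bound of 6 + 5 = 11 moves.
The shortest route satisfying every rule uses 13 moves: 11 → 16 → 17 → 18 → 13 → 8 → 9 → 10 → 5 → 4 → 3 → 2 → 7 → 12.
The bound of 11 isn't tight here; checking systematically, no route of length 11 through 12 satisfies every constraint, so 13 is the minimum.

13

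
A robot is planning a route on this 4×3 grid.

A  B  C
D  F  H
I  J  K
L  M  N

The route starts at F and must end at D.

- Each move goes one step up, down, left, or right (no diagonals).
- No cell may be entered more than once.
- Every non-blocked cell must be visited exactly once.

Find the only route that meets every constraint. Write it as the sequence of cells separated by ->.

Need to visit all 12 open cells exactly once, starting at F and ending at D.
Cell N has only two open neighbours (K and M), so the path must pass straight through it: one of those is the cell it's entered from and the other is where it exits.
Route from F: down 1 to J, left 1 to I, down 1 to L, right 2 to N, up 3 to C, left 2 to A, down 1 to D — 11 moves in all.
Check: all 12 open cells covered.

F -> J -> I -> L -> M -> N -> K -> H -> C -> B -> A -> D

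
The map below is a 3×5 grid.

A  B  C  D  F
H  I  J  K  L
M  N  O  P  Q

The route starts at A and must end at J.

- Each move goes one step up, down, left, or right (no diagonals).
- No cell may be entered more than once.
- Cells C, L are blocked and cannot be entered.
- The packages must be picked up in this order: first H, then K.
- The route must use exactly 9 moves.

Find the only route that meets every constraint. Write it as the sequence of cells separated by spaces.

The waypoints must appear in the order H, K, with no cell reused.
Route from A: right to B, down to I, left to H, down to M, 3× right (reaching P), up to K, left to J — 9 moves in all.
Check: order respected (H at step 3, K at step 8); 9 moves as required.

A B I H M N O P K J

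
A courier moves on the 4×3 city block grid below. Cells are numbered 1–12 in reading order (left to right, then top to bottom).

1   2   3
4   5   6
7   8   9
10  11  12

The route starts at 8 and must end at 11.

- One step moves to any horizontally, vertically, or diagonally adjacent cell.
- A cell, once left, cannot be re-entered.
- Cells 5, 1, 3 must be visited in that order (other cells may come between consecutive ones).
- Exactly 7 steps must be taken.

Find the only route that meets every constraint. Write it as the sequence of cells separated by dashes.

8 - 5 - 1 - 2 - 3 - 6 - 9 - 11

The waypoints must appear in the order 5, 1, 3, with no cell reused.
Route from 8: up 1 to 5, up-left 1 to 1, right 2 to 3, down 2 to 9, down-left 1 to 11 — 7 moves in all.
Check: order respected (5 at step 1, 1 at step 2, 3 at step 4); 7 moves as required.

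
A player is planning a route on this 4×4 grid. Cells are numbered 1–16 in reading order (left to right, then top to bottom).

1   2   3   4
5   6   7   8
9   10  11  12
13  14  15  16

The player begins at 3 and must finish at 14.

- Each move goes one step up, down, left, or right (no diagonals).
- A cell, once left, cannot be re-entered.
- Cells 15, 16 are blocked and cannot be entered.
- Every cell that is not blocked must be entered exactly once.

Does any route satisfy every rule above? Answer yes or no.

no

Colour the cells like a checkerboard: each orthogonal step flips colour, so a Hamiltonian route alternates colours. Here there are 7 cells of one colour and 7 of the other, with start on the same colour as the goal — the counts and endpoints can't be arranged into an alternating sequence of length 14, so no Hamiltonian route exists.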